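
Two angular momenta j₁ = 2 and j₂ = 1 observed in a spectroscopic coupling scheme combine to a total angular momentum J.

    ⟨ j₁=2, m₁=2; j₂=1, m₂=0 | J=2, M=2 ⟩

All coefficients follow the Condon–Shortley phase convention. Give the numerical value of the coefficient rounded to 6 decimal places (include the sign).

+√(2/3) = +0.816497

j₁+j₂−J=1  J+j₁−j₂=3  J−j₁+j₂=1  j₁+j₂+J+1=6
(j₁±m₁, j₂±m₂, J±M) = (4,0,1,1,4,0)
P² = 24
sum k=0..0:
  [0] +1/6 = 1/6
S = 1/6
C² = P²·S² = 2/3 ; C = +0.816497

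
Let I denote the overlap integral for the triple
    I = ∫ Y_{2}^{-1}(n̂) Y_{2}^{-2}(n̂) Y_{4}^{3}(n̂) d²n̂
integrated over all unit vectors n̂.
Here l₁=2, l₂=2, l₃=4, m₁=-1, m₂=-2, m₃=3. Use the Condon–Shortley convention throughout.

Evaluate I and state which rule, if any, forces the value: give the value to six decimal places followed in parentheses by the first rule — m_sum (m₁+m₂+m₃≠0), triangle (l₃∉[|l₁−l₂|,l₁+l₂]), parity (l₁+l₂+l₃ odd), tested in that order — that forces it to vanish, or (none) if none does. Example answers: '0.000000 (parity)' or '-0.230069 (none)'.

-0.238414 (none)

m-sum 0 ✓  L=8 even ✓  0≤4≤4 ✓
Π(2lᵢ+1) = 5×5×9 = 225
triangle coeff Δ(2,2,4) = 1/630
Σ_t [0,0]: t=0:+1/16 = 1/16
(3j)²=2/35 [(2 2 4; 0 0 0)], sign=+1
Σ_t [0,0]: t=0:+1/144 = 1/144
(3j)²=1/18 [(2 2 4; -1 -2 3)], sign=-1
⇒ 4πI² = 5/7
I = (-1)√(5/7/(4π)) = -0.23841361
No selection rule forces the value: the integral is nonzero (none).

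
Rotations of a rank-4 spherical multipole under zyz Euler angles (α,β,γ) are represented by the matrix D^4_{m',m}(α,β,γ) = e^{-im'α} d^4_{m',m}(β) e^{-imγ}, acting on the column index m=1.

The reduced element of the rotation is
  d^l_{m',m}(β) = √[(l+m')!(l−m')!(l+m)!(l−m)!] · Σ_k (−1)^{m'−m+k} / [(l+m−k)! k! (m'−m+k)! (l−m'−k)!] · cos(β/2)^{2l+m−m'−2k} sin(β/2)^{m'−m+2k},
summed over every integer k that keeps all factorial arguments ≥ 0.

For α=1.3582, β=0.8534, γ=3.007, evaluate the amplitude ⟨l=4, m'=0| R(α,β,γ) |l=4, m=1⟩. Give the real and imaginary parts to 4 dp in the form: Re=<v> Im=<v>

Re=-0.0070 Im=-0.0009

Split into d^4_{0,1}(β=0.8534) × two z-phases.
c=cos(0.853400/2)=0.910336, s=sin(0.853400/2)=0.413869; N=√[24·24·120·6]=643.987578
k: max(0,(1)−(0))=1 … min(4+(1),4−(0))=4
  k=1: (−1)^0·643.9876/(144)·0.9103^7·0.4139^1 = +0.958940
  k=2: (−1)^1·643.9876/(24)·0.9103^5·0.4139^3 = -1.189226
  k=3: (−1)^2·643.9876/(24)·0.9103^3·0.4139^5 = +0.245803
  k=4: (−1)^3·643.9876/(144)·0.9103^1·0.4139^7 = -0.008468
d^4_{0,1}(0.8534) = +0.958940 -1.189226 +0.245803 -0.008468 = +0.007049
D = (+1.000000+0.000000i)·(+0.007049)·(-0.990956-0.134187i) = -0.006985-0.000946i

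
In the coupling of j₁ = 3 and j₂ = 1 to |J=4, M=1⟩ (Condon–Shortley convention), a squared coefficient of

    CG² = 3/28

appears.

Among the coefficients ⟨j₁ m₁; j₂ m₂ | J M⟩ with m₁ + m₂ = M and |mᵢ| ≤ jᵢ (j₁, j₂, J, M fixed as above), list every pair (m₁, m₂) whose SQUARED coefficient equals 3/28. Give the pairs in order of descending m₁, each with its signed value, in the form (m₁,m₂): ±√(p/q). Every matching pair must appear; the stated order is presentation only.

(2,-1): +√(3/28)

Admissible pairs with m₁+m₂ = M = 1: (0,1), (1,0), (2,-1)
  (m₁,m₂)=(2,-1): CG² = 3/28, CG = +√(3/28)   ← matches the target
  (m₁,m₂)=(1,0): CG² = 15/28, CG = +√(15/28)
  (m₁,m₂)=(0,1): CG² = 5/14, CG = +√(5/14)
Pairs with CG² = 3/28: (2,-1): +√(3/28)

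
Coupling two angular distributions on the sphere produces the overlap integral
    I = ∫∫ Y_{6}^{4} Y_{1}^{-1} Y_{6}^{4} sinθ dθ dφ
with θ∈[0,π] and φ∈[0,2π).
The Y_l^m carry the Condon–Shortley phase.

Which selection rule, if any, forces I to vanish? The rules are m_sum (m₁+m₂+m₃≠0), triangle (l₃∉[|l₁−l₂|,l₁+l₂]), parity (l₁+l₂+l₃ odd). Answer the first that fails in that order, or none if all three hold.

Σmᵢ = 7  ✗
l₃∈[|l₁−l₂|,l₁+l₂]=[5,7], have l₃=6
Σlᵢ = 13 ⇒ odd

m_sum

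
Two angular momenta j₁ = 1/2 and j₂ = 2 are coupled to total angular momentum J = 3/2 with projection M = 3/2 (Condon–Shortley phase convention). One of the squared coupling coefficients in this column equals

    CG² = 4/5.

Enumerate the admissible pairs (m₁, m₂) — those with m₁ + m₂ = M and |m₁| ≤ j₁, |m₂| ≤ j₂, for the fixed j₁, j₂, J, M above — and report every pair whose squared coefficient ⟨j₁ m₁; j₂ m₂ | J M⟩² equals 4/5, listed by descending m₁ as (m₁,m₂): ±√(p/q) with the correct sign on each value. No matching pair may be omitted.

(-1/2,2): −√(4/5)

Admissible pairs with m₁+m₂ = M = 3/2: (-1/2,2), (1/2,1)
  (m₁,m₂)=(1/2,1): CG² = 1/5, CG = +√(1/5)
  (m₁,m₂)=(-1/2,2): CG² = 4/5, CG = −√(4/5)   ← matches the target
Pairs with CG² = 4/5: (-1/2,2): −√(4/5)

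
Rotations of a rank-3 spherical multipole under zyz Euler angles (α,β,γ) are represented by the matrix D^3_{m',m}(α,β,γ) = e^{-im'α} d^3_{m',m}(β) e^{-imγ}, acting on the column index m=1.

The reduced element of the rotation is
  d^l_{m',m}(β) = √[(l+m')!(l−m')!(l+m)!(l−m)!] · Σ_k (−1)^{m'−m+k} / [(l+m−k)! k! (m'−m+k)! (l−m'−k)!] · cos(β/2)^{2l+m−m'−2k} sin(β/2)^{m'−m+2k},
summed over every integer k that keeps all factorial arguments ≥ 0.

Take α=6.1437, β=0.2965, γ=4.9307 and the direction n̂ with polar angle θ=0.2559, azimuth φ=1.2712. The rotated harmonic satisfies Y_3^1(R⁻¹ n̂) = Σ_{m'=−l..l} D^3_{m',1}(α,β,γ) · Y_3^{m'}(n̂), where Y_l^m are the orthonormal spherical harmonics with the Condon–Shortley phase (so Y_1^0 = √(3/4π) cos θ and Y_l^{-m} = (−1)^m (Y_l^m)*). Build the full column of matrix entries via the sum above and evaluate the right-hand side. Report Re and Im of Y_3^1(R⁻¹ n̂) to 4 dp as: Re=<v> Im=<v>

Re=0.3252 Im=0.2018

Need the full column D^3_{m',1} for m'=−3..3 at α=6.1437, β=0.2965, γ=4.9307.
cos(β/2)=0.989031, sin(β/2)=0.147708
d^3_{-3,1}: single k=4 term ⇒ +0.001803;  D = +0.001072+0.001450i
d^3_{-2,1}: k∈[3..4] ⇒ +0.019718 -0.000220 = +0.019498;  D = +0.009301+0.017137i
d^3_{-1,1}: k∈[2..4] ⇒ +0.125255 -0.003725 +0.000010 = +0.121541;  D = +0.042565+0.113844i
d^3_{0,1}: k∈[1..3] ⇒ +0.484220 -0.032400 +0.000241 = +0.452061;  D = +0.097908+0.441331i
d^3_{1,1}: k∈[0..2] ⇒ +0.935965 -0.167007 +0.002794 = +0.771752;  D = +0.060771+0.769355i
d^3_{2,1}: k∈[0..1] ⇒ -0.442031 +0.019718 = -0.422312;  D = +0.025602-0.421536i
d^3_{3,1}: single k=0 term ⇒ +0.080852;  D = -0.016074+0.079238i
Y_3^{m'}(θ=0.2559,φ=1.2712) and Σ D·Y over m':
  (+0.0011+0.0014i)·(-0.0053+0.0042i)  (+0.0093+0.0171i)·(-0.0523-0.0357i)  (+0.0426+0.1138i)·(+0.0888-0.2876i)  (+0.0979+0.4413i)·(+0.6064+0.0000i)  (+0.0608+0.7694i)·(-0.0888-0.2876i)  (+0.0256-0.4215i)·(-0.0523+0.0357i)  (-0.0161+0.0792i)·(+0.0053+0.0042i)
Y_3^1(R⁻¹ n̂) = +0.325173+0.201755i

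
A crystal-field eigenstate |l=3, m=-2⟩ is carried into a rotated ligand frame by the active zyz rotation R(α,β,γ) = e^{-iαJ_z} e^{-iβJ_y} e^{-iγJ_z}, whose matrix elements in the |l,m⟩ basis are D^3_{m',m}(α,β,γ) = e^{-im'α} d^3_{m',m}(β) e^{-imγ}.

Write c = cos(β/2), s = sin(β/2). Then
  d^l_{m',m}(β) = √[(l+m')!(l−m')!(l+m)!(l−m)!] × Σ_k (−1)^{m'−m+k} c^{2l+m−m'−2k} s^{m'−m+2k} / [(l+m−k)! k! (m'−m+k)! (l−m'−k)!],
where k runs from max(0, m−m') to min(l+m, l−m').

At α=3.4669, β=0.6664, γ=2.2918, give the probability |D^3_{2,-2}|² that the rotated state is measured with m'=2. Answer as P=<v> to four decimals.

Split into d^3_{2,-2}(β=0.6664) × two z-phases.
Half-angle: c=0.945001, s=0.327069. N=√(120·1·1·120)=120.000000
The bounds max(0,m−m')=0 and min(l+m,l−m')=1 give 2 terms
  k=0: (−1)^4·120.0000/(24)·0.9450^2·0.3271^4 = +0.051096
  k=1: (−1)^5·120.0000/(120)·0.9450^0·0.3271^6 = -0.001224
d^3_{2,-2}(0.6664) = +0.051096 -0.001224 = +0.049872
|D^3_{2,-2}|² = |d^3_{2,-2}(β)|² = (+0.049872)² = 0.002487 (the z-rotation phases have unit modulus)

P=0.0025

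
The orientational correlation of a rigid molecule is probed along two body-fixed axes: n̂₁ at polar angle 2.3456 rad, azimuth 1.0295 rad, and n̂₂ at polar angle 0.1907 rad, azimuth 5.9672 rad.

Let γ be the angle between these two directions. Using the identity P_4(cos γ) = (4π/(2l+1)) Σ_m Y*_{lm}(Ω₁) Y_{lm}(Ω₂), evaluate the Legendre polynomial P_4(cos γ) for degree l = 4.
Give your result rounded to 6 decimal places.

Term-by-term m-sum for l=4 (normalisation 4π/9 = 1.396263):
  m=-4: (-0.064608-0.095584i) × (+0.000173+0.000545i) = +0.000041-0.000052i  (running Σ = +0.000041-0.000052i)
  m=-3: (+0.319026-0.016954i) × (+0.004882+0.006798i) = +0.001673+0.002086i  (running Σ = +0.001714+0.002034i)
  m=-2: (-0.194346+0.365942i) × (+0.055746+0.040814i) = -0.025769+0.012468i  (running Σ = -0.024056+0.014502i)
  m=-1: (-0.051890-0.086311i) × (+0.313702+0.102562i) = -0.007426-0.032398i  (running Σ = -0.031481-0.017896i)
  m=0: (-0.348991-0.000000i) × (+0.699038+0.000000i) = -0.243958-0.000000i  (running Σ = -0.275439-0.017896i)
  m=1: (+0.051890-0.086311i) × (-0.313702+0.102562i) = -0.007426+0.032398i  (running Σ = -0.282865+0.014502i)
  m=2: (-0.194346-0.365942i) × (+0.055746-0.040814i) = -0.025769-0.012468i  (running Σ = -0.308634+0.002034i)
  m=3: (-0.319026-0.016954i) × (-0.004882+0.006798i) = +0.001673-0.002086i  (running Σ = -0.306961-0.000052i)
  m=4: (-0.064608+0.095584i) × (+0.000173-0.000545i) = +0.000041+0.000052i  (running Σ = -0.306921-0.000000i)
Total Σ_m = -0.306921-0.000000i. Multiply by 1.396263: -0.428542-0.000000i. P_4(cos γ) = -0.428542

-0.428542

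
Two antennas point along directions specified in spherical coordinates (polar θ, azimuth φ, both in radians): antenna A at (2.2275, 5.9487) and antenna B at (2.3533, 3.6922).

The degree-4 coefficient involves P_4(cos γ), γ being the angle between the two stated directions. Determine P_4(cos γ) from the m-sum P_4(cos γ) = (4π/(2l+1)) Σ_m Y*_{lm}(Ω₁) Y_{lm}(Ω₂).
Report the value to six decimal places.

Addition theorem: P_4(cos γ) = (4π/9) Σ_m Y*_{lm}(Ω₁) Y_{lm}(Ω₂), m = −4…4:
  term(m=-4) = -0.01796 + 0.00757j   from Y*(Ω₁)=0.04018 - 0.16943j, Y(Ω₂)=-0.06608 - 0.09032j
  term(m=-3) = 0.10563 + 0.05584j   from Y*(Ω₁)=-0.20402 + 0.32016j, Y(Ω₂)=-0.02547 - 0.31369j
  term(m=-2) = -0.02790 - 0.13806j   from Y*(Ω₁)=0.26487 - 0.20940j, Y(Ω₂)=0.18877 - 0.37201j
  term(m=-1) = 0.00643 - 0.00785j   from Y*(Ω₁)=0.08447 - 0.02936j, Y(Ω₂)=0.09671 - 0.05937j
  term(m=+0) = 0.12125 + 0.00000j   from Y*(Ω₁)=-0.35114 + 0.00000j, Y(Ω₂)=-0.34530 + 0.00000j
  term(m=+1) = 0.00643 + 0.00785j   from Y*(Ω₁)=-0.08447 - 0.02936j, Y(Ω₂)=-0.09671 - 0.05937j
  term(m=+2) = -0.02790 + 0.13806j   from Y*(Ω₁)=0.26487 + 0.20940j, Y(Ω₂)=0.18877 + 0.37201j
  term(m=+3) = 0.10563 - 0.05584j   from Y*(Ω₁)=0.20402 + 0.32016j, Y(Ω₂)=0.02547 - 0.31369j
  term(m=+4) = -0.01796 - 0.00757j   from Y*(Ω₁)=0.04018 + 0.16943j, Y(Ω₂)=-0.06608 + 0.09032j
Σ over m = 0.25365 - 0.00000j; ×(4π/9) → 0.35416 - 0.00000j. Real part: 0.354158

0.354158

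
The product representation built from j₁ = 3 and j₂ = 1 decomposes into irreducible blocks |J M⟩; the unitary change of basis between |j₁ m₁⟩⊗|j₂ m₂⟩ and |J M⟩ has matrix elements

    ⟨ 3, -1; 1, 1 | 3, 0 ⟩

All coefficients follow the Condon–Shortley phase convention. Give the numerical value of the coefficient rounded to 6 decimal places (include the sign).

-0.707107  (= −√(1/2))

√[7·1!5!1!/8! · 2!4!2!0!3!3!] = √(72)
  +(−1)^1/∏(1,0,3,1,2,0)! = -1/12  (running -1/12)
⟨..|..⟩ = √(72)·(-1/12) = -0.707107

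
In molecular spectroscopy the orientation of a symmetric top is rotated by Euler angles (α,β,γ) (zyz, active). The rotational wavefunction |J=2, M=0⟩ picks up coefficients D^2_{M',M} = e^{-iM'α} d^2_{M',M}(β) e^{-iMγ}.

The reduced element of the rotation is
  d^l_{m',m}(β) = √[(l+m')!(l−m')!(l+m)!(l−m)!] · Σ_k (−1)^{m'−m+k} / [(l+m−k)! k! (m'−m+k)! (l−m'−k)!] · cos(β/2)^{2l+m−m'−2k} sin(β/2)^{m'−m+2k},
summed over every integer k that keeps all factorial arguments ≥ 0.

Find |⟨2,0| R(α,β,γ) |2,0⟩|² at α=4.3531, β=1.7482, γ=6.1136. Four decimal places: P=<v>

P=0.2055

First d^2_{0,0}(β=1.7482), then the phase factors e^{-i(0)α} and e^{-i(0)γ}:
c=cos(1.748200/2)=0.641687, s=sin(1.748200/2)=0.766966; N=√[2·2·2·2]=4.000000
k∈{0,1,2} keeps every argument non-negative
  k=0: (−1)^0·4.0000/(4)·0.6417^4·0.7670^0 = +0.169549
  k=1: (−1)^1·4.0000/(1)·0.6417^2·0.7670^2 = -0.968857
  k=2: (−1)^2·4.0000/(4)·0.6417^0·0.7670^4 = +0.346023
d^2_{0,0}(1.7482) = +0.169549 -0.968857 +0.346023 = -0.453285
|D^2_{0,0}|² = |d^2_{0,0}(β)|² = (-0.453285)² = 0.205467 (the z-rotation phases have unit modulus)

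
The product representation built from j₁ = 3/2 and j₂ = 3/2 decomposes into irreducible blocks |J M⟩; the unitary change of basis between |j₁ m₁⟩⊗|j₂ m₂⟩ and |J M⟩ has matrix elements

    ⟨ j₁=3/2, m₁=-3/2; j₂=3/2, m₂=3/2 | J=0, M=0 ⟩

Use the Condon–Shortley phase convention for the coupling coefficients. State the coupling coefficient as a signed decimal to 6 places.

triangle: 3!·0!·0!/4! = 6/24
(j±m)!: 0!·3!·3!·0!·0!·0! = 36
prefactor² = (2J+1)·Δ·N² = 9
  k=3: −1/(3!·0!·0!·0!·0!·0!) = -1/6
Σ = -1/6  ⇒  CG² = 9·(-1/6)² = 1/4
CG = −√(1/4) = -0.500000

−√(1/4) = -0.500000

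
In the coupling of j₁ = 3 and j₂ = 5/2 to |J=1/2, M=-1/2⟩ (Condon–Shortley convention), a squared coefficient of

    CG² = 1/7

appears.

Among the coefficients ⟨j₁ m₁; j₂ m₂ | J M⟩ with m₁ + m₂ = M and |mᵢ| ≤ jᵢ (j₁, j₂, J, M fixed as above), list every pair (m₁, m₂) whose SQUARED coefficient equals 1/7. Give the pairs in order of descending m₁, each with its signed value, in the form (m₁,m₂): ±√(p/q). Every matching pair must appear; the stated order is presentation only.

Admissible pairs with m₁+m₂ = M = -1/2: (-3,5/2), (-2,3/2), (-1,1/2), (0,-1/2), (1,-3/2), (2,-5/2)
  (m₁,m₂)=(2,-5/2): CG² = 1/21, CG = +√(1/21)
  (m₁,m₂)=(1,-3/2): CG² = 2/21, CG = −√(2/21)
  (m₁,m₂)=(0,-1/2): CG² = 1/7, CG = +√(1/7)   ← matches the target
  (m₁,m₂)=(-1,1/2): CG² = 4/21, CG = −√(4/21)
  (m₁,m₂)=(-2,3/2): CG² = 5/21, CG = +√(5/21)
  (m₁,m₂)=(-3,5/2): CG² = 2/7, CG = −√(2/7)
Pairs with CG² = 1/7: (0,-1/2): +√(1/7)

(0,-1/2): +√(1/7)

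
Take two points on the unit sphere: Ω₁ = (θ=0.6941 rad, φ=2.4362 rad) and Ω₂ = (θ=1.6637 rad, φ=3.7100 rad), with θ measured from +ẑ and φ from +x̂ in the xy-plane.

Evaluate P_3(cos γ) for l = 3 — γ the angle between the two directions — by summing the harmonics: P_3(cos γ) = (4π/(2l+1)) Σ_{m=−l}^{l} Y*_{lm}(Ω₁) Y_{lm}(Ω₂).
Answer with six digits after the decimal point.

-0.168828

Addition theorem: P_3(cos γ) = (4π/7) Σ_m Y*_{lm}(Ω₁) Y_{lm}(Ω₂), m = −3…3:
  term(m=-3) = (-0.034981, 0.028277)   from Y*(Ω₁)=(0.056655, 0.093372), Y(Ω₂)=(0.055197, 0.408134)
  term(m=-2) = (0.025039, 0.016910)   from Y*(Ω₁)=(0.051216, -0.317338), Y(Ω₂)=(-0.039523, 0.085280)
  term(m=-1) = (-0.036404, 0.118948)   from Y*(Ω₁)=(-0.307553, 0.261897), Y(Ω₂)=(0.259519, -0.165761)
  term(m=+0) = (-0.001352, -0.000000)   from Y*(Ω₁)=(-0.013206, -0.000000), Y(Ω₂)=(0.102369, 0.000000)
  term(m=+1) = (-0.036404, -0.118948)   from Y*(Ω₁)=(0.307553, 0.261897), Y(Ω₂)=(-0.259519, -0.165761)
  term(m=+2) = (0.025039, -0.016910)   from Y*(Ω₁)=(0.051216, 0.317338), Y(Ω₂)=(-0.039523, -0.085280)
  term(m=+3) = (-0.034981, -0.028277)   from Y*(Ω₁)=(-0.056655, 0.093372), Y(Ω₂)=(-0.055197, 0.408134)
Total Σ_m = (-0.094044, 0.000000). Multiply by 1.795196: (-0.168828, 0.000000). P_3(cos γ) = -0.168828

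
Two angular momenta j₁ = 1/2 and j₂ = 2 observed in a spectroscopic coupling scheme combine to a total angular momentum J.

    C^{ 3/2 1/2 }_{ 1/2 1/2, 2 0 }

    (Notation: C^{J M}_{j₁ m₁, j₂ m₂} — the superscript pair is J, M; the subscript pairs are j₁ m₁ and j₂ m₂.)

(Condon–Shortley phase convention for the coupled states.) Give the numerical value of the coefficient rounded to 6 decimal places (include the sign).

j₁+j₂−J=1  J+j₁−j₂=0  J−j₁+j₂=3  j₁+j₂+J+1=5
(j₁±m₁, j₂±m₂, J±M) = (1,0,2,2,2,1)
P² = 8/5
sum k=0..0:
  [0] +1/2 = 1/2
S = 1/2
C² = P²·S² = 2/5 ; C = +0.632456

+√(2/5) = +0.632456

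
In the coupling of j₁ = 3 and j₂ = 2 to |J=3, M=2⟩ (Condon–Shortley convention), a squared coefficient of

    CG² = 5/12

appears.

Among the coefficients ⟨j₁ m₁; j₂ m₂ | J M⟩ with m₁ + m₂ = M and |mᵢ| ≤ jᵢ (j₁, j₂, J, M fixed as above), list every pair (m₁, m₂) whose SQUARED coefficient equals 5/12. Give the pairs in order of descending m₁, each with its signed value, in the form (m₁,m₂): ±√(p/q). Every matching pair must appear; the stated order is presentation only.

Admissible pairs with m₁+m₂ = M = 2: (0,2), (1,1), (2,0), (3,-1)
  (m₁,m₂)=(3,-1): CG² = 5/12, CG = +√(5/12)   ← matches the target
  (m₁,m₂)=(2,0): CG² = 0/1, CG = 0
  (m₁,m₂)=(1,1): CG² = 1/4, CG = −√(1/4)
  (m₁,m₂)=(0,2): CG² = 1/3, CG = +√(1/3)
Pairs with CG² = 5/12: (3,-1): +√(5/12)

(3,-1): +√(5/12)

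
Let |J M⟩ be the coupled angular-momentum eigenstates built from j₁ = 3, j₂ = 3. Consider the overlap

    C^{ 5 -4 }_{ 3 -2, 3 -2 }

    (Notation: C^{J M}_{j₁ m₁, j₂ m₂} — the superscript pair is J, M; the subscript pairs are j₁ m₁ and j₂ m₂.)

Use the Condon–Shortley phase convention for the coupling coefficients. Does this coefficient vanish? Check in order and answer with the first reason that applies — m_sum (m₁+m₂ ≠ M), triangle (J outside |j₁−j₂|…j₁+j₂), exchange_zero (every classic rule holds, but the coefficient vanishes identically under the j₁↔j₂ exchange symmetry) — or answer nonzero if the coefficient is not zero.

m-sum: m₁+m₂ = -2+(-2) = -4, M = -4  ✓
triangle: |j₁−j₂| = 0 ≤ J = 5 ≤ j₁+j₂ = 6  ✓
exchange: j₁=j₂ and m₁=m₂, and (−1)^(j₁+j₂−J) = (−1)^1 = −1 forces ⟨j₁m₁;j₂m₂|JM⟩ = −⟨j₂m₂;j₁m₁|JM⟩ = −⟨j₁m₁;j₂m₂|JM⟩ ⇒ the coefficient vanishes identically
Racah sum check: Σ_k collapses to 0 ⇒ CG = 0

exchange_zero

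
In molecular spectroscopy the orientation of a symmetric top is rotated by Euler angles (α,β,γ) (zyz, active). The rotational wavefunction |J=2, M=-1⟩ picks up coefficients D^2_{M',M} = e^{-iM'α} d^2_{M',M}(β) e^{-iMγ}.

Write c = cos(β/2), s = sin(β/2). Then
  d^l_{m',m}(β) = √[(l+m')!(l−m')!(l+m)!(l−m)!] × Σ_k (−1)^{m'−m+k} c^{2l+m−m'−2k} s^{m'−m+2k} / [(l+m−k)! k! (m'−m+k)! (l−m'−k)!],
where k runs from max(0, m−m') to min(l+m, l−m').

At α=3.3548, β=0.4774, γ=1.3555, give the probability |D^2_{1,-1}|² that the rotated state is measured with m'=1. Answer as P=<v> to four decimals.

P=0.0241

First d^2_{1,-1}(β=0.4774), then the phase factors e^{-i(1)α} and e^{-i(-1)γ}:
c=cos(0.477400/2)=0.971646, s=sin(0.477400/2)=0.236440; N=√[6·1·1·6]=6.000000
k∈{0,1} keeps every argument non-negative
  k=0: (−1)^2·6.0000/(2)·0.9716^2·0.2364^2 = +0.158335
  k=1: (−1)^3·6.0000/(6)·0.9716^0·0.2364^4 = -0.003125
d^2_{1,-1}(0.4774) = +0.158335 -0.003125 = +0.155210
|D^2_{1,-1}|² = |d^2_{1,-1}(β)|² = (+0.155210)² = 0.024090 (the z-rotation phases have unit modulus)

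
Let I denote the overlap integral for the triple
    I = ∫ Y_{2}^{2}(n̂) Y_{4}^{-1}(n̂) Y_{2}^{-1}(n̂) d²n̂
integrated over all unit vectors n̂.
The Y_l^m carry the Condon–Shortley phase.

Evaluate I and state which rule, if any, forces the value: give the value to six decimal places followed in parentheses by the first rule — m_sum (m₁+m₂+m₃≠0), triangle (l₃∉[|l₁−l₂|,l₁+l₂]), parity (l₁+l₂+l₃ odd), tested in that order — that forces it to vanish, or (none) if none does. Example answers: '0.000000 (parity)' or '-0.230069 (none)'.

-0.090112 (none)

m-sum 0 ✓  L=8 even ✓  2≤2≤6 ✓
Π(2lᵢ+1) = 5×9×5 = 225
triangle coeff Δ(2,4,2) = 1/630
Σ_t [2,2]: t=2:+1/16 = 1/16
(3j)²=2/35 [(2 4 2; 0 0 0)], sign=+1
Σ_t [0,0]: t=0:+1/144 = 1/144
(3j)²=1/126 [(2 4 2; 2 -1 -1)], sign=-1
⇒ 4πI² = 5/49
I = (-1)√(5/49/(4π)) = -0.09011188
No selection rule forces the value: the integral is nonzero (none).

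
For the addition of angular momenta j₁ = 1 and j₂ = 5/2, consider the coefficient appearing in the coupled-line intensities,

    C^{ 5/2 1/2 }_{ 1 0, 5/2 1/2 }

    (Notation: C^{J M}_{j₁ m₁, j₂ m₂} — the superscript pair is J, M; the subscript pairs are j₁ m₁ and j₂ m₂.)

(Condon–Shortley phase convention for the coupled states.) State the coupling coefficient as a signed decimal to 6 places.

−√(1/35) ≈ -0.169031

j₁+j₂−J=1  J+j₁−j₂=1  J−j₁+j₂=4  j₁+j₂+J+1=7
(j₁±m₁, j₂±m₂, J±M) = (1,1,3,2,3,2)
P² = 144/35
sum k=0..1:
  [0] +1/6 = 1/6
  [1] −1/4 = -1/4
S = -1/12
C² = P²·S² = 1/35 ; C = -0.169031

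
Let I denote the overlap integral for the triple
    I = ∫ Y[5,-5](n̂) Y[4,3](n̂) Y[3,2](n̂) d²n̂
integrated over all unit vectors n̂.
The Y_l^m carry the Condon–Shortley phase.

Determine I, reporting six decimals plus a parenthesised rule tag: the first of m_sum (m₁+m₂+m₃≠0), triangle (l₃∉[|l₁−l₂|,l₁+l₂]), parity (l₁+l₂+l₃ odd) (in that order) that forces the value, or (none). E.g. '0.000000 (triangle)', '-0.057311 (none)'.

-0.212007 (none)

Checks pass: Σm=0; 12 even; l₃=3∈[1,9].
(2·5+1)(2·4+1)(2·3+1) = 693
Δ: 6! 4! 2! / 13! → 1/180180
sum: t=2:+1/576 t=3:−1/144 t=4:+1/576 = -1/288
3j²(5 4 3; 0 0 0) = Δ·Π!·Σ² = 20/1001  (sign +1)
sum: t=6:+1/17280 = 1/17280
3j²(5 4 3; -5 3 2) = Δ·Π!·Σ² = 35/858  (sign -1)
combine: 4πI² = 693·20/1001·35/858 = 1050/1859
take √, sign -1: I = -0.21200691
No selection rule forces the value: the integral is nonzero (none).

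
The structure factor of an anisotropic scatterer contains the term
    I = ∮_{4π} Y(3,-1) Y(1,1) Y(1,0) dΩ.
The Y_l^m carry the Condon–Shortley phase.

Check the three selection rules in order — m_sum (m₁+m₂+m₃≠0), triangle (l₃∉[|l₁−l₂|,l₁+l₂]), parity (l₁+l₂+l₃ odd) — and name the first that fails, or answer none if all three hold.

Σmᵢ = 0  ✓
l₃∈[|l₁−l₂|,l₁+l₂]=[2,4] required, l₃=1 fails  ✗
Σlᵢ = 5 ⇒ odd

triangle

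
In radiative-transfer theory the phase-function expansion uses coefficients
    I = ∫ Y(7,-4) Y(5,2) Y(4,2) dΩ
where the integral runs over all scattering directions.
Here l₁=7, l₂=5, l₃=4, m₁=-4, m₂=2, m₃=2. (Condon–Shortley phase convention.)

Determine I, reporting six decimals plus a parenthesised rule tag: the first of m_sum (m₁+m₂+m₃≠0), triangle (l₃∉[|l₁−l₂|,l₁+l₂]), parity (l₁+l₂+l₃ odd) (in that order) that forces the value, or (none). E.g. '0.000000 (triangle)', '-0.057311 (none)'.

m-sum 0 ✓  L=16 even ✓  2≤4≤12 ✓
Π(2lᵢ+1) = 15×11×9 = 1485
triangle coeff Δ(7,5,4) = 1/6126120
Σ_t [3,5]: t=3:−1/69120 t=4:+1/20736 t=5:−1/69120 = 1/51840
(3j)²=280/21879 [(7 5 4; 0 0 0)], sign=+1
Σ_t [5,7]: t=5:−1/1036800 t=6:+1/172800 t=7:−1/483840 = 1/362880
(3j)²=20/1547 [(7 5 4; -4 2 2)], sign=+1
⇒ 4πI² = 12000/48841
I = (+1)√(12000/48841/(4π)) = 0.13982777
No selection rule forces the value: the integral is nonzero (none).

0.139828 (none)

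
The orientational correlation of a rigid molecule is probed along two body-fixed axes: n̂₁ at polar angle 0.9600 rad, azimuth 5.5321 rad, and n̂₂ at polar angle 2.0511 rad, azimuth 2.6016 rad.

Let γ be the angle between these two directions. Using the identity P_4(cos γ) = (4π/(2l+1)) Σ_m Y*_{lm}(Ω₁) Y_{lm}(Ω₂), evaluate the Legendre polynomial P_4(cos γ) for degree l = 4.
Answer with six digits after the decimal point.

Term-by-term m-sum for l=4 (normalisation 4π/9 = 1.396263):
  m=-4: Y*=-0.197417-0.027267i  Y=-0.152116+0.227596i  product +0.036236-0.040784i
  m=-3: Y*=-0.248898-0.306246i  Y=-0.019832+0.402912i  product +0.128326-0.094210i
  m=-2: Y*=+0.020050-0.291705i  Y=+0.061315+0.114729i  product +0.034696-0.015585i
  m=-1: Y*=-0.113324+0.105802i  Y=-0.250338-0.150057i  product +0.044246-0.009481i
  m=+0: Y*=-0.325930-0.000000i  Y=-0.191414+0.000000i  product +0.062388+0.000000i
  m=+1: Y*=+0.113324+0.105802i  Y=+0.250338-0.150057i  product +0.044246+0.009481i
  m=+2: Y*=+0.020050+0.291705i  Y=+0.061315-0.114729i  product +0.034696+0.015585i
  m=+3: Y*=+0.248898-0.306246i  Y=+0.019832+0.402912i  product +0.128326+0.094210i
  m=+4: Y*=-0.197417+0.027267i  Y=-0.152116-0.227596i  product +0.036236+0.040784i
Accumulated sum +0.549396+0.000000i; after 4π/(2l+1) scaling, +0.767102+0.000000i ⇒ P_4 = 0.767102

0.767102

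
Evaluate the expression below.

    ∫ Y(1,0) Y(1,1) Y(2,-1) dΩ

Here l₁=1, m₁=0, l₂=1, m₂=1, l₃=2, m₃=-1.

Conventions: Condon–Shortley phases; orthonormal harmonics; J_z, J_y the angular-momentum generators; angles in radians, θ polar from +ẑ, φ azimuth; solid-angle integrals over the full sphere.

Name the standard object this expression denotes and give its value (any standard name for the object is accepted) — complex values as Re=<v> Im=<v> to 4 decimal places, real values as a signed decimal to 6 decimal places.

This is a Gaunt coefficient — the integral of a triple product of spherical harmonics over the sphere.
Checks pass: Σm=0; 4 even; l₃=2∈[0,2].
(2·1+1)(2·1+1)(2·2+1) = 45
Δ: 0! 2! 2! / 5! → 1/30
sum: t=0:+1/1 = 1/1
3j²(1 1 2; 0 0 0) = Δ·Π!·Σ² = 2/15  (sign +1)
sum: t=0:+1/2 = 1/2
3j²(1 1 2; 0 1 -1) = Δ·Π!·Σ² = 1/10  (sign -1)
combine: 4πI² = 45·2/15·1/10 = 3/5
take √, sign -1: I = -0.21850969

Gaunt coefficient, -0.218510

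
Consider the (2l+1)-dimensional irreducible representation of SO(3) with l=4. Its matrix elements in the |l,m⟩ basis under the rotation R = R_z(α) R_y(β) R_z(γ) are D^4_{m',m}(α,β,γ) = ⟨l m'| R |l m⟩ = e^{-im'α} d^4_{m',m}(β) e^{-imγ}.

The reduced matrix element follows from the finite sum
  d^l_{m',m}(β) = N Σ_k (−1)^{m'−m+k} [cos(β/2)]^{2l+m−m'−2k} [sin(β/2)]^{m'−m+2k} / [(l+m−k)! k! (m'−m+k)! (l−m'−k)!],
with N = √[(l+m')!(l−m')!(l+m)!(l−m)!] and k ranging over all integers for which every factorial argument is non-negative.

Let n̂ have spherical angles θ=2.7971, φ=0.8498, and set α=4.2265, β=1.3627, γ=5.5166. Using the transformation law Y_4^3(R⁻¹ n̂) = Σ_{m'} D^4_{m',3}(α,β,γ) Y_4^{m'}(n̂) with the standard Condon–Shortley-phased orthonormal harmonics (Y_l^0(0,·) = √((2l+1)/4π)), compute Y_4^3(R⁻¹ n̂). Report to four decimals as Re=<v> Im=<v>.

Re=-0.3427 Im=0.2177

Need the full column D^4_{m',3} for m'=−4..4 at α=4.2265, β=1.3627, γ=5.5166.
cos(β/2)=0.776723, sin(β/2)=0.629842
d^4_{-4,3}: single k=7 term ⇒ +0.086384;  D = +0.080962+0.030123i
d^4_{-3,3}: k∈[6..7] ⇒ +0.263646 -0.024766 = +0.238880;  D = -0.178213+0.159072i
d^4_{-2,3}: k∈[5..6] ⇒ +0.521366 -0.114275 = +0.407091;  D = -0.097881-0.395148i
d^4_{-1,3}: k∈[4..5] ⇒ +0.757724 -0.298946 = +0.458778;  D = +0.445291+0.110420i
d^4_{0,3}: k∈[3..4] ⇒ +0.835777 -0.549568 = +0.286209;  D = -0.190642+0.213474i
d^4_{1,3}: k∈[2..3] ⇒ +0.691403 -0.757724 = -0.066321;  D = +0.023111+0.062164i
d^4_{2,3}: k∈[1..2] ⇒ +0.401938 -0.792888 = -0.390949;  D = -0.387653-0.050658i
d^4_{3,3}: k∈[0..1] ⇒ +0.132474 -0.609760 = -0.477286;  D = +0.275698-0.389606i
d^4_{4,3}: single k=0 term ⇒ -0.303837;  D = +0.137353+0.271018i
Y_4^{m'}(θ=2.7971,φ=0.8498) and Σ D·Y over m':
  (+0.0810+0.0301i)·(-0.0056+0.0015i)  (-0.1782+0.1591i)·(+0.0377+0.0253i)  (-0.0979-0.3951i)·(-0.0255-0.1968i)  (+0.4453+0.1104i)·(-0.3178+0.3617i)  (-0.1906+0.2135i)·(+0.4118+0.0000i)  (+0.0231+0.0622i)·(+0.3178+0.3617i)  (-0.3877-0.0507i)·(-0.0255+0.1968i)  (+0.2757-0.3896i)·(-0.0377+0.0253i)  (+0.1374+0.2710i)·(-0.0056-0.0015i)
Y_4^3(R⁻¹ n̂) = -0.342651+0.217681i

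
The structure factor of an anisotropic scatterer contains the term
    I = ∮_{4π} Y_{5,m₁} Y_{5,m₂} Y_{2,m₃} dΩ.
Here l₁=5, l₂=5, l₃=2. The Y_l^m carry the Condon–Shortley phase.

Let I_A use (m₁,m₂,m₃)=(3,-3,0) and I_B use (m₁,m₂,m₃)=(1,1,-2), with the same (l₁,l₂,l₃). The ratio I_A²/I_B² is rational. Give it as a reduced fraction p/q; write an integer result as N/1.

l's match ⇒ only the (l;m) 3-j factors differ between A and B.
A: triangle coeff Δ(5,5,2) = 1/38610; Σ_t [0,2]: t=0:+1/161280 t=1:−1/5040 t=2:+1/5760 = -1/53760; (3j)²=1/4290 [(5 5 2; 3 -3 0)], sign=-1
B: triangle coeff Δ(5,5,2) = 1/38610; Σ_t [4,4]: t=4:+1/2304 = 1/2304; (3j)²=5/143 [(5 5 2; 1 1 -2)], sign=+1
I_A²/I_B² = (1/4290)/(5/143) = 1/150

1/150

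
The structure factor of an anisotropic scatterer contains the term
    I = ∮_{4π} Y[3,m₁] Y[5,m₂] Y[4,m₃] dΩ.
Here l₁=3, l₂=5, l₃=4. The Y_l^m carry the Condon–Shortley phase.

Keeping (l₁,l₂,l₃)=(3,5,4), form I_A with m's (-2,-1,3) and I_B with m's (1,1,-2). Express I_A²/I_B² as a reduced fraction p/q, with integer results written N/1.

Same 3,5,4: normalisation and zero-m 3j drop out of the ratio.
A: Δ: 4! 2! 6! / 13! → 1/180180; sum: t=3:−1/1440 t=4:+1/17280 = -11/17280; 3j²(3 5 4; -2 -1 3) = Δ·Π!·Σ² = 11/468  (sign +1)
B: Δ: 4! 2! 6! / 13! → 1/180180; sum: t=0:+1/34560 t=1:−1/720 t=2:+1/384 = 43/34560; 3j²(3 5 4; 1 1 -2) = Δ·Π!·Σ² = 1849/180180  (sign +1)
I_A²/I_B² = (11/468)/(1849/180180) = 4235/1849

4235/1849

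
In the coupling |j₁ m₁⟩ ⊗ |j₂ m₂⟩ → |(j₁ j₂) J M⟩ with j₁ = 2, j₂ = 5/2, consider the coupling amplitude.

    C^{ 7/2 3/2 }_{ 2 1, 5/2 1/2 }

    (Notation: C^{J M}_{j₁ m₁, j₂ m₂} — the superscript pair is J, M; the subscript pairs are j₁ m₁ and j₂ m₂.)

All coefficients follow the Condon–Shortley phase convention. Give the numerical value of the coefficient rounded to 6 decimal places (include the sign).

j₁+j₂−J=1  J+j₁−j₂=3  J−j₁+j₂=4  j₁+j₂+J+1=9
(j₁±m₁, j₂±m₂, J±M) = (3,1,3,2,5,2)
P² = 384/7
sum k=0..1:
  [0] +1/12 = 1/12
  [1] −1/24 = -1/24
S = 1/24
C² = P²·S² = 2/21 ; C = +0.308607

+0.308607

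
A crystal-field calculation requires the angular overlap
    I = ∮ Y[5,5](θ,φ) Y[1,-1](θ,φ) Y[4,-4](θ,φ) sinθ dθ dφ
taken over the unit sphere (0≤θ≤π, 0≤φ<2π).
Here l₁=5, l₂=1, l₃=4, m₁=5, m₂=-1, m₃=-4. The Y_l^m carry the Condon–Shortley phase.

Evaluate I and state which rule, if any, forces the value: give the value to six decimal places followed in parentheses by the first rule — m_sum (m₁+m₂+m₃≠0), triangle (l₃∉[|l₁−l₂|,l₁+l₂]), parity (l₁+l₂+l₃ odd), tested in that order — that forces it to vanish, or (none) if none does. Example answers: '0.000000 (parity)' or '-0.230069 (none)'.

m-sum 0 ✓  L=10 even ✓  4≤4≤6 ✓
Π(2lᵢ+1) = 11×3×9 = 297
triangle coeff Δ(5,1,4) = 1/495
Σ_t [1,1]: t=1:−1/576 = -1/576
(3j)²=5/99 [(5 1 4; 0 0 0)], sign=-1
Σ_t [0,0]: t=0:+1/80640 = 1/80640
(3j)²=1/11 [(5 1 4; 5 -1 -4)], sign=+1
⇒ 4πI² = 15/11
I = (-1)√(15/11/(4π)) = -0.32941575
No selection rule forces the value: the integral is nonzero (none).

-0.329416 (none)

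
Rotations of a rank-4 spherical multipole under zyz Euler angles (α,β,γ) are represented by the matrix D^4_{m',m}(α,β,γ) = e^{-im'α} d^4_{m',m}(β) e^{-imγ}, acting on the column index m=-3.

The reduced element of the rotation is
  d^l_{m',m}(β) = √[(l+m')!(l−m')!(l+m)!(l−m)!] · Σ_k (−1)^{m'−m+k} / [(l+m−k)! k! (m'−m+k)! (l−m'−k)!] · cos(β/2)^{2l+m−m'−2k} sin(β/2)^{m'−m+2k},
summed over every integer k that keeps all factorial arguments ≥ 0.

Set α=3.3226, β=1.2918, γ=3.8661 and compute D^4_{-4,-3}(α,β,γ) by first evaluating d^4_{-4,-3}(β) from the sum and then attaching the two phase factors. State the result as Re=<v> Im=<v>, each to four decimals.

Re=0.3421 Im=-0.0852

D^4_{-4,-3}(3.3226,1.2918,3.8661) = e^{-i·-4·3.3226}·d^4_{-4,-3}(1.2918)·e^{-i·-3·3.8661}. Compute d first:
Half-angle: c=0.798558, s=0.601917. N=√(1·40320·1·5040)=14255.272709
The bounds max(0,m−m')=1 and min(l+m,l−m')=1 give 1 term
  k=1: (−1)^0·14255.2727/(5040)·0.7986^7·0.6019^1 = +0.352556
d^4_{-4,-3}(1.2918) = +0.352556
Attach z-rotation phases: D = e^{-i(-4)(3.3226)}·(+0.352556)·e^{-i(-3)(3.8661)} = +0.342110-0.085187i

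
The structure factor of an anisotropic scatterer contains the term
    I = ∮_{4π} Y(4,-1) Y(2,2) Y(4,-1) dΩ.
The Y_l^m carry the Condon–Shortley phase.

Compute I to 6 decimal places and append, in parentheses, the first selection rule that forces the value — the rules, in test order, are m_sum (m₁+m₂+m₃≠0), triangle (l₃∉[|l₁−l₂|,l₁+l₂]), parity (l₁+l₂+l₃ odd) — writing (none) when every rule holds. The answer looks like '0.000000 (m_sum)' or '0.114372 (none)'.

m-sum 0 ✓  L=10 even ✓  2≤4≤6 ✓
Π(2lᵢ+1) = 9×5×9 = 405
triangle coeff Δ(4,2,4) = 1/13860
Σ_t [0,2]: t=0:+1/192 t=1:−1/36 t=2:+1/192 = -5/288
(3j)²=20/693 [(4 2 4; 0 0 0)], sign=-1
Σ_t [2,2]: t=2:+1/144 = 1/144
(3j)²=10/231 [(4 2 4; -1 2 -1)], sign=-1
⇒ 4πI² = 3000/5929
I = (+1)√(3000/5929/(4π)) = 0.20066192
No selection rule forces the value: the integral is nonzero (none).

0.200662 (none)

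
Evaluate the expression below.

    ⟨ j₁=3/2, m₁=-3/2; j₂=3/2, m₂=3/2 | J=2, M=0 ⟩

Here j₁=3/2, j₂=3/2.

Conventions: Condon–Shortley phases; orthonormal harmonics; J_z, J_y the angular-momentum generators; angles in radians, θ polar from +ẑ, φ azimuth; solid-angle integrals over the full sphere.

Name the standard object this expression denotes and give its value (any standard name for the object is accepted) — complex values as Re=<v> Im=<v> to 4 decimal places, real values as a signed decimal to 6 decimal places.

This is a Clebsch–Gordan (vector-coupling) coefficient.
√[5·1!2!2!/6! · 0!3!3!0!2!2!] = √(4)
  +(−1)^1/∏(1,0,2,2,0,0)! = -1/4  (running -1/4)
⟨..|..⟩ = √(4)·(-1/4) = -0.500000

Clebsch–Gordan coefficient, −√(1/4) ≈ -0.500000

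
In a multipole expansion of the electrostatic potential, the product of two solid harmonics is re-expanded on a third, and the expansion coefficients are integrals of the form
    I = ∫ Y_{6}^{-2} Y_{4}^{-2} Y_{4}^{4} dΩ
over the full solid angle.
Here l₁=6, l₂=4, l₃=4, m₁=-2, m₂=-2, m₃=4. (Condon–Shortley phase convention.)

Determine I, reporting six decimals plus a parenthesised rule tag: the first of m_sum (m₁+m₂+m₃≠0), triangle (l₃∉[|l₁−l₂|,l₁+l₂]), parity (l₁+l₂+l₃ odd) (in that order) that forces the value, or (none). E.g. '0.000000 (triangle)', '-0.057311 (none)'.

Rules hold: Σm=0, L=14 even, 2≤4≤10.
N = 13·9·9 = 1053
Δ = 6!·6!·2!/15! = 1/1261260
Racah Σ t=2..4: t=2:+1/4608 t=3:−1/1296 t=4:+1/4608 = -7/20736
⇒ 3j(6 4 4; 0 0 0)² = 20/1287, sgn -1
Racah Σ t=2..2: t=2:+1/69120 = 1/69120
⇒ 3j(6 4 4; -2 -2 4)² = 4/429, sgn +1
4πI² = N·(3j₀)²·(3jₘ)² = 240/1573
I = -1·√(0.152575/4π) = -0.11018851
No selection rule forces the value: the integral is nonzero (none).

-0.110189 (none)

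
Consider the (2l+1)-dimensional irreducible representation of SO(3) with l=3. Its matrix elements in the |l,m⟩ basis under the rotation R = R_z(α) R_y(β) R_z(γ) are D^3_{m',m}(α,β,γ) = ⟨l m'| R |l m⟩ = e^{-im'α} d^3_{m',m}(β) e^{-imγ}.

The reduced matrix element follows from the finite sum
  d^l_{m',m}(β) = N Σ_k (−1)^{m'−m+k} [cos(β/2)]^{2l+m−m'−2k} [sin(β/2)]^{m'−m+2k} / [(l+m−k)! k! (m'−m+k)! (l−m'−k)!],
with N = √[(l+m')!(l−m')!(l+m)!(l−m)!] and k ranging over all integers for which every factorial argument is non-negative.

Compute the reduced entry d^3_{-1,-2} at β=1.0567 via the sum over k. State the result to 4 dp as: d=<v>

d=-0.2440

d^3_{-1,-2}(β=1.0567) via the finite sum:
With c≡cos(β/2)=0.863640 and s≡sin(β/2)=0.504109, N=[2·24·1·120]^{1/2}=75.894664
k: max(0,(-2)−(-1))=0 … min(3+(-2),3−(-1))=1
  k=0: (−1)^1·75.8947/(24)·0.8636^5·0.5041^1 = -0.765929
  k=1: (−1)^2·75.8947/(12)·0.8636^3·0.5041^3 = +0.521917
d^3_{-1,-2}(1.0567) = -0.765929 +0.521917 = -0.244011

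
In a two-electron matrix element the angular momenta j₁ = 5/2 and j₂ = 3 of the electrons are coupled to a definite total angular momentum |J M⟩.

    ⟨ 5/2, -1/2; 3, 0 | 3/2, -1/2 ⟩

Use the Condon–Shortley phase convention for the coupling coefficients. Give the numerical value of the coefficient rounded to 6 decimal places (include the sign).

+0.338062  (= +√(4/35))

triangle: 4!*1!*2!/8! = 48/40320
(j±m)!: 2!*3!*3!*3!*1!*2! = 864
prefactor² = (2J+1)*Δ*N² = 144/35
  k=2: +1/(2!*2!*1!*1!*0!*1!) = 1/4
  k=3: −1/(3!*1!*0!*0!*1!*2!) = -1/12
Σ = 1/6  ⇒  CG² = 144/35*(1/6)² = 4/35
CG = +√(4/35) = +0.338062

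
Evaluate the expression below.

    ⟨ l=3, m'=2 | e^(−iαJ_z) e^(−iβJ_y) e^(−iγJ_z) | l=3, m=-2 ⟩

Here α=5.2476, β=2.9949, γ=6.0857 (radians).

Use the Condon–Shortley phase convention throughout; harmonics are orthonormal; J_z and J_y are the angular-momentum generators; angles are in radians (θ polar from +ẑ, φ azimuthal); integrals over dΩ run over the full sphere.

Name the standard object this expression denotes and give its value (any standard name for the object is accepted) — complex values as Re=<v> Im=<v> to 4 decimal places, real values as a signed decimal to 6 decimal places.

This is a Wigner D-matrix element — the rotation-matrix element ⟨l m'| R(α,β,γ) |l m⟩ in the angular-momentum basis.
Split into d^3_{2,-2}(β=2.9949) × two z-phases.
With c≡cos(β/2)=0.073281 and s≡sin(β/2)=0.997311, N=[120·1·1·120]^{1/2}=120.000000
Admissible k: 0..1 (factorial args all ≥0)
  k=0: (−1)^4·120.0000/(24)·0.0733^2·0.9973^4 = +0.026563
  k=1: (−1)^5·120.0000/(120)·0.0733^0·0.9973^6 = -0.983976
d^3_{2,-2}(2.9949) = +0.026563 -0.983976 = -0.957414
Attach z-rotation phases: D = e^{-i(2)(5.2476)}·(-0.957414)·e^{-i(-2)(6.0857)} = +0.100728-0.952100i

Wigner D-matrix element, Re=0.1007 Im=-0.9521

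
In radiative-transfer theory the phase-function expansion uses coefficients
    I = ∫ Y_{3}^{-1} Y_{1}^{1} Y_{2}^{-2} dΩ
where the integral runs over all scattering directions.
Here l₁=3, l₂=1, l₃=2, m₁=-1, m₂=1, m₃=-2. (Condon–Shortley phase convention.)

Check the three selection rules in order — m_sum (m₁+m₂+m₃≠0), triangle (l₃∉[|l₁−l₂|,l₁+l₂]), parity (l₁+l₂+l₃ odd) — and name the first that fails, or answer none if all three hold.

m₁+m₂+m₃ = -1 + 1 − 2 = -2  ✗
triangle: |3−1|=2 ≤ l₃=2 ≤ 3+1=4
parity: l₁+l₂+l₃ = 6 is even

m_sum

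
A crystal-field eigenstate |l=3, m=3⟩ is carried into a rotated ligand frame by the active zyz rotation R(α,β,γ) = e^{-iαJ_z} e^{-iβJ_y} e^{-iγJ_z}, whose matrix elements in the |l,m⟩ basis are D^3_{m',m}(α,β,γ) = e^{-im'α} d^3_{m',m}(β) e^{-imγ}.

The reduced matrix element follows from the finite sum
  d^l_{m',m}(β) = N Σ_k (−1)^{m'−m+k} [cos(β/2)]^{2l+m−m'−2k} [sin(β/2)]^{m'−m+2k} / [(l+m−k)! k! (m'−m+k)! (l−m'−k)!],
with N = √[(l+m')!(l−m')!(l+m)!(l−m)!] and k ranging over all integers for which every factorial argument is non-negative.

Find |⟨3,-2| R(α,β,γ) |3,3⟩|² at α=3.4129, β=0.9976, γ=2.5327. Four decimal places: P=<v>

Split into d^3_{-2,3}(β=0.9976) × two z-phases.
Half-angle: c=0.878157, s=0.478372. N=√(1·120·720·1)=293.938769
Admissible k: 5..5 (factorial args all ≥0)
  k=5: (−1)^0·293.9388/(120)·0.8782^1·0.4784^5 = +0.053886
d^3_{-2,3}(0.9976) = +0.053886
|D^3_{-2,3}|² = |d^3_{-2,3}(β)|² = (+0.053886)² = 0.002904 (the z-rotation phases have unit modulus)

P=0.0029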